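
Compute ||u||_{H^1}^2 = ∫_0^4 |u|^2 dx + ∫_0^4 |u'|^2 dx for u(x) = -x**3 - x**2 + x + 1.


||u||_{H^1}^2 = 607352/105

The H^1 norm (squared) on an interval (0, L) is
  ||u||_{H^1}^2 = ∫_0^L u(x)^2 dx + ∫_0^L u'(x)^2 dx.
Compute u'(x) = -3*x**2 - 2*x + 1.
Then u(x)^2 = x**6 + 2*x**5 - x**4 - 4*x**3 - x**2 + 2*x + 1 and u'(x)^2 = 9*x**4 + 12*x**3 - 2*x**2 - 4*x + 1.
Integrate each monomial from 0 to 4 using ∫_0^4 c·x^n dx = c·4^(n+1)/(n+1):
  ∫_0^4 u(x)^2 dx = ∫_0^4 (x^6 + 2*x^5 - x^4 - 4*x^3 - x^2 + 2*x + 1) dx. Term by term:
    ∫_0^4 x^6 dx = 16384/7;  ∫_0^4 2*x^5 dx = 4096/3;  ∫_0^4 -x^4 dx = -1024/5;
    ∫_0^4 -4*x^3 dx = -256;  ∫_0^4 -x^2 dx = -64/3;  ∫_0^4 2*x dx = 16;
    ∫_0^4 1 dx = 4.
  Sum: 16384/7 + 4096/3 − 1024/5 − 256 − 64/3 + 16 + 4 = 113532/35.
  ∫_0^4 u'(x)^2 dx = ∫_0^4 (9*x^4 + 12*x^3 - 2*x^2 - 4*x + 1) dx. Term by term:
    ∫_0^4 9*x^4 dx = 9216/5;  ∫_0^4 12*x^3 dx = 768;  ∫_0^4 -2*x^2 dx = -128/3;
    ∫_0^4 -4*x dx = -32;  ∫_0^4 1 dx = 4.
  Sum: 9216/5 + 768 − 128/3 − 32 + 4 = 38108/15.
Adding: ||u||_{H^1}^2 = 113532/35 + 38108/15 = 607352/105.


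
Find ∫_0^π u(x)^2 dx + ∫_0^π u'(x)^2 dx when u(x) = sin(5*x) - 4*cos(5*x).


||u||_{H^1(0,π)}^2 = 221*π

u'(x) = 20*sin(5*x) + 5*cos(5*x).
Expand u² and (u')² and integrate term by term on (0, π), using: for integers n ≥ 1, ∫_0^π sin²(nx) dx = ∫_0^π cos²(nx) dx = π/2; for n ≠ n', ∫_0^π sin(nx)sin(n'x) dx = ∫_0^π cos(nx)cos(n'x) dx = 0; and by product-to-sum, ∫_0^π sin(nx)cos(n'x) dx = ½∫_0^π [sin((n+n')x) + sin((n−n')x)] dx, which is 0 when n+n' is even and 2n/(n²−n'²) when n+n' is odd (it need not vanish on (0, π)).
  u² squared terms: (-4)²·∫cos(5x)² dx = 16·π/2 = 8*π;  (1)²·∫sin(5x)² dx = 1·π/2 = π/2.
  u² cross terms: 2·(-4)·(1)·∫cos(5x)·sin(5x) dx = -8·(0) = 0.
  So ∫_0^π u² dx = 8*π + π/2 + 0 = 17*π/2.
  (u')² squared terms: (5)²·∫cos(5x)² dx = 25·π/2 = 25*π/2;  (20)²·∫sin(5x)² dx = 400·π/2 = 200*π.
  (u')² cross terms: 2·(5)·(20)·∫cos(5x)·sin(5x) dx = 200·(0) = 0.
  So ∫_0^π (u')² dx = 25*π/2 + 200*π + 0 = 425*π/2.
||u||_{H^1}^2 = (17*π/2) + (425*π/2) = 221*π.


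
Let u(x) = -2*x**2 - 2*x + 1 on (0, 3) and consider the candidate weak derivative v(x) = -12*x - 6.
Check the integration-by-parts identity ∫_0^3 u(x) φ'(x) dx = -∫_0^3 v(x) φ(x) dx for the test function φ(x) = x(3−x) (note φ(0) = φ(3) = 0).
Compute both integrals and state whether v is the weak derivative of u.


LHS = 36, RHS = 108. No, v is not the weak derivative of u.

u(x) = -2*x**2 - 2*x + 1, classical derivative u'(x) = -4*x - 2.
φ(x) = x(3−x), so φ'(x) = 3 - 2*x.
Note φ(0) = φ(3) = 0, so the boundary term u·φ vanishes.
LHS = ∫_0^3 u(x) φ'(x) dx = ∫_0^3 (4*x^3 - 2*x^2 - 8*x + 3) dx. Term by term:
  ∫_0^3 4*x^3 dx = 81;  ∫_0^3 -2*x^2 dx = -18;  ∫_0^3 -8*x dx = -36;
  ∫_0^3 3 dx = 9.
Sum: 81 − 18 − 36 + 9 = 36.
So LHS = 36.
∫_0^3 v(x) φ(x) dx = ∫_0^3 (12*x^3 - 30*x^2 - 18*x) dx. Term by term:
  ∫_0^3 12*x^3 dx = 243;  ∫_0^3 -30*x^2 dx = -270;  ∫_0^3 -18*x dx = -81.
Sum: 243 − 270 − 81 = -108.
So RHS = -∫_0^3 v(x) φ(x) dx = 108.
LHS − RHS = -72 ≠ 0, so the identity fails.
(For a valid weak derivative the identity must hold for EVERY test function, in particular this one. The failure shows v is NOT the weak derivative of u.)
Correct weak derivative would be u'(x) = -4*x - 2.


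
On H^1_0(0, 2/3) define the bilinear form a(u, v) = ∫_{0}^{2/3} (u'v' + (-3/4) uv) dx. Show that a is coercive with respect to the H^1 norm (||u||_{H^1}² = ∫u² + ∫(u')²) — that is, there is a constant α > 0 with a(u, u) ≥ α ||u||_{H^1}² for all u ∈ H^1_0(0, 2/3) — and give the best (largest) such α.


α = 3*(-1 + 3*π^2)/(4 + 9*π^2)

Coercivity of a(·,·) on H^1_0(0, 2/3) means a(u, u) ≥ α ||u||_{H^1}² for every u ∈ H^1_0.
The interval has length L = 2/3, and Poincaré/coercivity depend only on L. Here a(u, u) = ∫(u')² + (-3/4)·∫u².
Here c = -3/4 < 0 with |c| < (π/L)² = 9*π^2/4, so coercivity still holds. The condition a(u,u) ≥ α||u||_{H^1}² reads (1−α)∫(u')² ≥ (α−c)∫u². Any admissible α is ≤ 1 (rapidly oscillating u have ∫u²/∫(u')² → 0), and α = 1 would force 0 ≥ (1−c)∫u², impossible since c < 1; so 1−α > 0. By the sharp Poincaré inequality on H^1_0 of an interval of length L, ∫(u')² ≥ (π/L)²∫u² with equality for the first sine mode sin(π(x−x₀)/L) (x₀ the left endpoint), so the inequality holds for all u iff (1−α)(π/L)² ≥ α − c, i.e. α ≤ ((π/L)² + c)/((π/L)² + 1) = (1 + c(L/π)²)/(1 + (L/π)²). (Direct route, valid since c ≤ 0: Poincaré gives c∫u² ≥ c(L/π)²∫(u')², so a(u,u) ≥ (1 + c(L/π)²)∫(u')², while ||u||_{H^1}² ≤ (1 + (L/π)²)∫(u')²; dividing yields the same α.) With (π/L)² = 9*π^2/4 and c = -3/4, the largest admissible constant is α = ((π/L)² + c)/((π/L)² + 1).
Simplifying, α = 3*(-1 + 3*π^2)/(4 + 9*π^2).


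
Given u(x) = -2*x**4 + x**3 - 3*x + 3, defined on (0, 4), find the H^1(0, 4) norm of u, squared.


||u||_{H^1}^2 = 66984872/315

The H^1 norm (squared) on an interval (0, L) is
  ||u||_{H^1}^2 = ∫_0^L u(x)^2 dx + ∫_0^L u'(x)^2 dx.
Compute u'(x) = -8*x**3 + 3*x**2 - 3.
Then u(x)^2 = 4*x**8 - 4*x**7 + x**6 + 12*x**5 - 18*x**4 + 6*x**3 + 9*x**2 - 18*x + 9 and u'(x)^2 = 64*x**6 - 48*x**5 + 9*x**4 + 48*x**3 - 18*x**2 + 9.
Integrate each monomial from 0 to 4 using ∫_0^4 c·x^n dx = c·4^(n+1)/(n+1):
  ∫_0^4 u(x)^2 dx = ∫_0^4 (4*x^8 - 4*x^7 + x^6 + 12*x^5 - 18*x^4 + 6*x^3 + 9*x^2 - 18*x + 9) dx. Term by term:
    ∫_0^4 4*x^8 dx = 1048576/9;  ∫_0^4 -4*x^7 dx = -32768;  ∫_0^4 x^6 dx = 16384/7;
    ∫_0^4 12*x^5 dx = 8192;  ∫_0^4 -18*x^4 dx = -18432/5;  ∫_0^4 6*x^3 dx = 384;
    ∫_0^4 9*x^2 dx = 192;  ∫_0^4 -18*x dx = -144;  ∫_0^4 9 dx = 36.
  Sum: 1048576/9 − 32768 + 16384/7 + 8192 − 18432/5 + 384 + 192 − 144 + 36 = 28682204/315.
  ∫_0^4 u'(x)^2 dx = ∫_0^4 (64*x^6 - 48*x^5 + 9*x^4 + 48*x^3 - 18*x^2 + 9) dx. Term by term:
    ∫_0^4 64*x^6 dx = 1048576/7;  ∫_0^4 -48*x^5 dx = -32768;  ∫_0^4 9*x^4 dx = 9216/5;
    ∫_0^4 48*x^3 dx = 3072;  ∫_0^4 -18*x^2 dx = -384;  ∫_0^4 9 dx = 36.
  Sum: 1048576/7 − 32768 + 9216/5 + 3072 − 384 + 36 = 4255852/35.
Adding: ||u||_{H^1}^2 = 28682204/315 + 4255852/35 = 66984872/315.


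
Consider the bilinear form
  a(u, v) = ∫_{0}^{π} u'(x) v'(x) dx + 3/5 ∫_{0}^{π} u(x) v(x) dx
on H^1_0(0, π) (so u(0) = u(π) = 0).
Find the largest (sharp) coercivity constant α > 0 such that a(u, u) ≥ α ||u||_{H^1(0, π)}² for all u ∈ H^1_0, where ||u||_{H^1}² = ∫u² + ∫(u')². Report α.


α = 4/5

Coercivity of a(·,·) on H^1_0(0, π) means a(u, u) ≥ α ||u||_{H^1}² for every u ∈ H^1_0.
The interval has length L = π, and Poincaré/coercivity depend only on L. Here a(u, u) = ∫(u')² + (3/5)·∫u².
Here 0 < c = 3/5 < 1. The condition a(u,u) ≥ α||u||_{H^1}² reads (1−α)∫(u')² ≥ (α−c)∫u². Any admissible α is ≤ 1 (rapidly oscillating u have ∫u²/∫(u')² → 0), and α = 1 would force 0 ≥ (1−c)∫u², impossible since c < 1; so 1−α > 0. By the sharp Poincaré inequality on H^1_0 of an interval of length L, ∫(u')² ≥ (π/L)²∫u² with equality for the first sine mode sin(π(x−x₀)/L) (x₀ the left endpoint), so the inequality holds for all u iff (1−α)(π/L)² ≥ α − c, i.e. α ≤ ((π/L)² + c)/((π/L)² + 1) = (1 + c(L/π)²)/(1 + (L/π)²). With (π/L)² = 1 and c = 3/5, the largest admissible constant is α = ((π/L)² + c)/((π/L)² + 1).
Simplifying, α = 4/5.


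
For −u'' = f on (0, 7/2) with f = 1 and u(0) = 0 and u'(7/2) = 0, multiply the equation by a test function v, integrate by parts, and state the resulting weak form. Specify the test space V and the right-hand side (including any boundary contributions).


V = {v ∈ H^1(0, 7/2) : v(0) = 0} (test functions vanish at x = 0 where u is specified); weak form: ∫_0^7/2 u'v' dx = ∫_0^7/2 (1) v dx for all v ∈ V.

Multiply both sides by a test function v and integrate from 0 to 7/2:
  ∫_0^7/2 −u''(x) v(x) dx = ∫_0^7/2 f(x) v(x) dx.
Integrate the LHS by parts once:
  ∫_0^7/2 −u'' v dx = −[u'(x) v(x)]_0^7/2 + ∫_0^7/2 u'(x) v'(x) dx.
Thus ∫_0^7/2 u'(x) v'(x) dx = ∫_0^7/2 f(x) v(x) dx + [u'(x) v(x)]_0^7/2.
Choose V so that boundary terms are either known or forced to vanish.
Mixed BC: u(0) = 0 (Dirichlet) and u'(7/2) = 0 (Neumann). Define V = {v ∈ H^1(0, 7/2) : v(0) = 0}. Then [u' v]_0^7/2 = u'(7/2)·v(7/2) − u'(0)·0 = 0.
Weak formulation: find u (satisfying any essential BC) such that ∫_0^7/2 u'(x) v'(x) dx = ∫_0^7/2 f v dx for all v ∈ V (Dirichlet at 0 absorbed into V; the Neumann datum at x = 7/2 is zero, so no boundary term remains).
Substituting f(x) = 1, the right-hand side is ∫_0^7/2 (1) v dx.


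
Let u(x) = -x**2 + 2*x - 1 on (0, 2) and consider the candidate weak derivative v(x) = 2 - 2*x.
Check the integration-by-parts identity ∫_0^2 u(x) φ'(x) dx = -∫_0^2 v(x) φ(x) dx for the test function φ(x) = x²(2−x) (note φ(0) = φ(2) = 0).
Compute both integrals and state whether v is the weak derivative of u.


LHS = 8/15, RHS = 8/15. Yes, v = u' weakly.

u(x) = -x**2 + 2*x - 1, classical derivative u'(x) = 2 - 2*x.
φ(x) = x²(2−x), so φ'(x) = x*(4 - 3*x).
Note φ(0) = φ(2) = 0, so the boundary term u·φ vanishes.
LHS = ∫_0^2 u(x) φ'(x) dx = ∫_0^2 (3*x^4 - 10*x^3 + 11*x^2 - 4*x) dx. Term by term:
  ∫_0^2 3*x^4 dx = 96/5;  ∫_0^2 -10*x^3 dx = -40;  ∫_0^2 11*x^2 dx = 88/3;
  ∫_0^2 -4*x dx = -8.
Sum: 96/5 − 40 + 88/3 − 8 = 8/15.
So LHS = 8/15.
∫_0^2 v(x) φ(x) dx = ∫_0^2 (2*x^4 - 6*x^3 + 4*x^2) dx. Term by term:
  ∫_0^2 2*x^4 dx = 64/5;  ∫_0^2 -6*x^3 dx = -24;  ∫_0^2 4*x^2 dx = 32/3.
Sum: 64/5 − 24 + 32/3 = -8/15.
So RHS = -∫_0^2 v(x) φ(x) dx = 8/15.
LHS = RHS, so the identity holds for this test φ.
Moreover u is smooth here and v(x) = u'(x) = 2 - 2*x pointwise, so the identity holds for every test function. Hence v is the weak derivative of u.


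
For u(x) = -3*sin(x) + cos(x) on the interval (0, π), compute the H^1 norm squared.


||u||_{H^1(0,π)}^2 = 10*π

u'(x) = -sin(x) - 3*cos(x).
Expand u² and (u')² and integrate term by term on (0, π), using: for integers n ≥ 1, ∫_0^π sin²(nx) dx = ∫_0^π cos²(nx) dx = π/2; for n ≠ n', ∫_0^π sin(nx)sin(n'x) dx = ∫_0^π cos(nx)cos(n'x) dx = 0; and by product-to-sum, ∫_0^π sin(nx)cos(n'x) dx = ½∫_0^π [sin((n+n')x) + sin((n−n')x)] dx, which is 0 when n+n' is even and 2n/(n²−n'²) when n+n' is odd (it need not vanish on (0, π)).
  u² squared terms: (-3)²·∫sin(x)² dx = 9·π/2 = 9*π/2;  (1)²·∫cos(x)² dx = 1·π/2 = π/2.
  u² cross terms: 2·(-3)·(1)·∫sin(x)·cos(x) dx = -6·(0) = 0.
  So ∫_0^π u² dx = 9*π/2 + π/2 + 0 = 5*π.
  (u')² squared terms: (-1)²·∫sin(x)² dx = 1·π/2 = π/2;  (-3)²·∫cos(x)² dx = 9·π/2 = 9*π/2.
  (u')² cross terms: 2·(-1)·(-3)·∫sin(x)·cos(x) dx = 6·(0) = 0.
  So ∫_0^π (u')² dx = π/2 + 9*π/2 + 0 = 5*π.
||u||_{H^1}^2 = (5*π) + (5*π) = 10*π.


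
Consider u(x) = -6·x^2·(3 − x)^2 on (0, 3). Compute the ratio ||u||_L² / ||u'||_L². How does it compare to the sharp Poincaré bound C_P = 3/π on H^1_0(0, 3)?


||u||_L² / ||u'||_L² = sqrt(3)/2 < C_P = 3/π.

u(x) = -6·x^2·(3 − x)^2, so u'(x) = 12*x*(x*(3 - x) - (x - 3)^2).
u(x) = -6·x^2·(3 − x)^2 vanishes at x = 0 and x = 3, so u ∈ H^1_0(0, 3). Differentiate via the product rule and integrate the resulting polynomials term by term.
  ∫_0^3 u² dx = ∫_0^3 (36*x^8 - 432*x^7 + 1944*x^6 - 3888*x^5 + 2916*x^4) dx. Term by term:
    ∫_0^3 36*x^8 dx = 78732;  ∫_0^3 -432*x^7 dx = -354294;  ∫_0^3 1944*x^6 dx = 4251528/7;
    ∫_0^3 -3888*x^5 dx = -472392;  ∫_0^3 2916*x^4 dx = 708588/5.
  Sum: 78732 − 354294 + 4251528/7 − 472392 + 708588/5 = 39366/35.
  ∫_0^3 (u')² dx = ∫_0^3 (576*x^6 - 5184*x^5 + 16848*x^4 - 23328*x^3 + 11664*x^2) dx. Term by term:
    ∫_0^3 576*x^6 dx = 1259712/7;  ∫_0^3 -5184*x^5 dx = -629856;  ∫_0^3 16848*x^4 dx = 4094064/5;
    ∫_0^3 -23328*x^3 dx = -472392;  ∫_0^3 11664*x^2 dx = 104976.
  Sum: 1259712/7 − 629856 + 4094064/5 − 472392 + 104976 = 52488/35.
∫_0^3 u² dx = 39366/35, so ||u||_L² = 81*sqrt(210)/35.
∫_0^3 (u')² dx = 52488/35, so ||u'||_L² = 162*sqrt(70)/35.
Ratio ||u||_L² / ||u'||_L² = sqrt(3)/2.
Sharp Poincaré constant on H^1_0(0, 3) is C_P = L/π = 3/π, achieved by sin(π/3·x).
A polynomial bump cannot attain the sharp Poincaré constant (only the first sine eigenfunction does), so the ratio is strictly less than C_P, consistent with ||u||_L² ≤ C_P ||u'||_L².


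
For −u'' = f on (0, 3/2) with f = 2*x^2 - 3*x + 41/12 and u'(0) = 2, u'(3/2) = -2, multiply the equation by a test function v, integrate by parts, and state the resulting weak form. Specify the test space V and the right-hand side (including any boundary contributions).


V = H^1(0, 3/2) (v unrestricted at boundary; u is determined up to an additive constant); weak form: ∫_0^3/2 u'v' dx = ∫_0^3/2 (2*x^2 - 3*x + 41/12) v dx − 2·v(3/2) − 2·v(0) for all v ∈ V.

Multiply both sides by a test function v and integrate from 0 to 3/2:
  ∫_0^3/2 −u''(x) v(x) dx = ∫_0^3/2 f(x) v(x) dx.
Integrate the LHS by parts once:
  ∫_0^3/2 −u'' v dx = −[u'(x) v(x)]_0^3/2 + ∫_0^3/2 u'(x) v'(x) dx.
Thus ∫_0^3/2 u'(x) v'(x) dx = ∫_0^3/2 f(x) v(x) dx + [u'(x) v(x)]_0^3/2.
Choose V so that boundary terms are either known or forced to vanish.
u has inhomogeneous Neumann u'(0) = 2, u'(3/2) = -2. [u' v]_0^3/2 = (-2)·v(3/2) − (2)·v(0) = − 2·v(3/2) − 2·v(0). Take V = H^1(0, 3/2); boundary term becomes part of RHS.
Weak formulation: find u (satisfying any essential BC) such that ∫_0^3/2 u'(x) v'(x) dx = ∫_0^3/2 f v dx − 2·v(3/2) − 2·v(0) for all v ∈ V (Neumann data are natural BCs: they enter the RHS as boundary terms).
Substituting f(x) = 2*x^2 - 3*x + 41/12, the right-hand side is ∫_0^3/2 (2*x^2 - 3*x + 41/12) v dx − 2·v(3/2) − 2·v(0).
Compatibility check (pure Neumann): taking v ≡ 1 ∈ V gives 0 = ∫_0^3/2 f dx + (-2) − (2), i.e. ∫_0^3/2 f dx must equal u'(0) − u'(3/2) = 4. Indeed ∫_0^3/2 (2*x^2 - 3*x + 41/12) dx = 4, so the data are compatible. The solution is then unique only up to an additive constant (fix it e.g. by requiring ∫_0^3/2 u dx = 0).


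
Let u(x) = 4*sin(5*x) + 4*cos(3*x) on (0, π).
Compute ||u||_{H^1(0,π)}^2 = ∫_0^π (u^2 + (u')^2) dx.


||u||_{H^1(0,π)}^2 = 288*π

u'(x) = -12*sin(3*x) + 20*cos(5*x).
Expand u² and (u')² and integrate term by term on (0, π), using: for integers n ≥ 1, ∫_0^π sin²(nx) dx = ∫_0^π cos²(nx) dx = π/2; for n ≠ n', ∫_0^π sin(nx)sin(n'x) dx = ∫_0^π cos(nx)cos(n'x) dx = 0; and by product-to-sum, ∫_0^π sin(nx)cos(n'x) dx = ½∫_0^π [sin((n+n')x) + sin((n−n')x)] dx, which is 0 when n+n' is even and 2n/(n²−n'²) when n+n' is odd (it need not vanish on (0, π)).
  u² squared terms: (4)²·∫cos(3x)² dx = 16·π/2 = 8*π;  (4)²·∫sin(5x)² dx = 16·π/2 = 8*π.
  u² cross terms: 2·(4)·(4)·∫cos(3x)·sin(5x) dx = 32·(0) = 0.
  So ∫_0^π u² dx = 8*π + 8*π + 0 = 16*π.
  (u')² squared terms: (-12)²·∫sin(3x)² dx = 144·π/2 = 72*π;  (20)²·∫cos(5x)² dx = 400·π/2 = 200*π.
  (u')² cross terms: 2·(-12)·(20)·∫sin(3x)·cos(5x) dx = -480·(0) = 0.
  So ∫_0^π (u')² dx = 72*π + 200*π + 0 = 272*π.
||u||_{H^1}^2 = (16*π) + (272*π) = 288*π.


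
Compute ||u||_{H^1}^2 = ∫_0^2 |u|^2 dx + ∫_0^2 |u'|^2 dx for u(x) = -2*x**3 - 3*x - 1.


||u||_{H^1}^2 = 19192/35

The H^1 norm (squared) on an interval (0, L) is
  ||u||_{H^1}^2 = ∫_0^L u(x)^2 dx + ∫_0^L u'(x)^2 dx.
Compute u'(x) = -6*x**2 - 3.
Then u(x)^2 = 4*x**6 + 12*x**4 + 4*x**3 + 9*x**2 + 6*x + 1 and u'(x)^2 = 36*x**4 + 36*x**2 + 9.
Integrate each monomial from 0 to 2 using ∫_0^2 c·x^n dx = c·2^(n+1)/(n+1):
  ∫_0^2 u(x)^2 dx = ∫_0^2 (4*x^6 + 12*x^4 + 4*x^3 + 9*x^2 + 6*x + 1) dx. Term by term:
    ∫_0^2 4*x^6 dx = 512/7;  ∫_0^2 12*x^4 dx = 384/5;  ∫_0^2 4*x^3 dx = 16;
    ∫_0^2 9*x^2 dx = 24;  ∫_0^2 6*x dx = 12;  ∫_0^2 1 dx = 2.
  Sum: 512/7 + 384/5 + 16 + 24 + 12 + 2 = 7138/35.
  ∫_0^2 u'(x)^2 dx = ∫_0^2 (36*x^4 + 36*x^2 + 9) dx. Term by term:
    ∫_0^2 36*x^4 dx = 1152/5;  ∫_0^2 36*x^2 dx = 96;  ∫_0^2 9 dx = 18.
  Sum: 1152/5 + 96 + 18 = 1722/5.
Adding: ||u||_{H^1}^2 = 7138/35 + 1722/5 = 19192/35.


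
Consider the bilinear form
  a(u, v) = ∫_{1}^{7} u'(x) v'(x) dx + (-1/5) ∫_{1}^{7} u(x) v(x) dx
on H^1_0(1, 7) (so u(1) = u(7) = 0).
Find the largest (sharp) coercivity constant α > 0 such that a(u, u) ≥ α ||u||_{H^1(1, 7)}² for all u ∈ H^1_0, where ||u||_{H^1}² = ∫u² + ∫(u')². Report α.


α = (-36/5 + π^2)/(π^2 + 36)

Coercivity of a(·,·) on H^1_0(1, 7) means a(u, u) ≥ α ||u||_{H^1}² for every u ∈ H^1_0.
The interval has length L = 6, and Poincaré/coercivity depend only on L. Here a(u, u) = ∫(u')² + (-1/5)·∫u².
Here c = -1/5 < 0 with |c| < (π/L)² = π^2/36, so coercivity still holds. The condition a(u,u) ≥ α||u||_{H^1}² reads (1−α)∫(u')² ≥ (α−c)∫u². Any admissible α is ≤ 1 (rapidly oscillating u have ∫u²/∫(u')² → 0), and α = 1 would force 0 ≥ (1−c)∫u², impossible since c < 1; so 1−α > 0. By the sharp Poincaré inequality on H^1_0 of an interval of length L, ∫(u')² ≥ (π/L)²∫u² with equality for the first sine mode sin(π(x−x₀)/L) (x₀ the left endpoint), so the inequality holds for all u iff (1−α)(π/L)² ≥ α − c, i.e. α ≤ ((π/L)² + c)/((π/L)² + 1) = (1 + c(L/π)²)/(1 + (L/π)²). (Direct route, valid since c ≤ 0: Poincaré gives c∫u² ≥ c(L/π)²∫(u')², so a(u,u) ≥ (1 + c(L/π)²)∫(u')², while ||u||_{H^1}² ≤ (1 + (L/π)²)∫(u')²; dividing yields the same α.) With (π/L)² = π^2/36 and c = -1/5, the largest admissible constant is α = ((π/L)² + c)/((π/L)² + 1).
Simplifying, α = (-36/5 + π^2)/(π^2 + 36).


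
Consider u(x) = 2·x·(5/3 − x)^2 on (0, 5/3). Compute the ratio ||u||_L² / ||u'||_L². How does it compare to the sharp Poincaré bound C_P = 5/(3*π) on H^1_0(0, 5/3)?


||u||_L² / ||u'||_L² = 5*sqrt(14)/42 < C_P = 5/(3*π).

u(x) = 2·x·(5/3 − x)^2, so u'(x) = 6*x^2 - 40*x/3 + 50/9.
u(x) = 2·x·(5/3 − x)^2 vanishes at x = 0 and x = 5/3, so u ∈ H^1_0(0, 5/3). Differentiate via the product rule and integrate the resulting polynomials term by term.
  ∫_0^5/3 u² dx = ∫_0^5/3 (4*x^6 - 80*x^5/3 + 200*x^4/3 - 2000*x^3/27 + 2500*x^2/81) dx. Term by term:
    ∫_0^5/3 4*x^6 dx = 312500/15309;  ∫_0^5/3 -80*x^5/3 dx = -625000/6561;  ∫_0^5/3 200*x^4/3 dx = 125000/729;
    ∫_0^5/3 -2000*x^3/27 dx = -312500/2187;  ∫_0^5/3 2500*x^2/81 dx = 312500/6561.
  Sum: 312500/15309 − 625000/6561 + 125000/729 − 312500/2187 + 312500/6561 = 62500/45927.
  ∫_0^5/3 (u')² dx = ∫_0^5/3 (36*x^4 - 160*x^3 + 2200*x^2/9 - 4000*x/27 + 2500/81) dx. Term by term:
    ∫_0^5/3 36*x^4 dx = 2500/27;  ∫_0^5/3 -160*x^3 dx = -25000/81;  ∫_0^5/3 2200*x^2/9 dx = 275000/729;
    ∫_0^5/3 -4000*x/27 dx = -50000/243;  ∫_0^5/3 2500/81 dx = 12500/243.
  Sum: 2500/27 − 25000/81 + 275000/729 − 50000/243 + 12500/243 = 5000/729.
∫_0^5/3 u² dx = 62500/45927, so ||u||_L² = 250*sqrt(7)/567.
∫_0^5/3 (u')² dx = 5000/729, so ||u'||_L² = 50*sqrt(2)/27.
Ratio ||u||_L² / ||u'||_L² = 5*sqrt(14)/42.
Sharp Poincaré constant on H^1_0(0, 5/3) is C_P = L/π = 5/(3*π), achieved by sin(3*π/5·x).
A polynomial bump cannot attain the sharp Poincaré constant (only the first sine eigenfunction does), so the ratio is strictly less than C_P, consistent with ||u||_L² ≤ C_P ||u'||_L².


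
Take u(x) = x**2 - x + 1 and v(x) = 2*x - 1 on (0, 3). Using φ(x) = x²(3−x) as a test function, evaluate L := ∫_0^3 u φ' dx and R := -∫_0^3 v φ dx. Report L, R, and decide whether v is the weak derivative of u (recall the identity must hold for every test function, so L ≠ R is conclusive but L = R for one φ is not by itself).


LHS = -351/20, RHS = -351/20. Yes, v = u' weakly.

u(x) = x**2 - x + 1, classical derivative u'(x) = 2*x - 1.
φ(x) = x²(3−x), so φ'(x) = 3*x*(2 - x).
Note φ(0) = φ(3) = 0, so the boundary term u·φ vanishes.
LHS = ∫_0^3 u(x) φ'(x) dx = ∫_0^3 (-3*x^4 + 9*x^3 - 9*x^2 + 6*x) dx. Term by term:
  ∫_0^3 -3*x^4 dx = -729/5;  ∫_0^3 9*x^3 dx = 729/4;  ∫_0^3 -9*x^2 dx = -81;
  ∫_0^3 6*x dx = 27.
Sum: -729/5 + 729/4 − 81 + 27 = -351/20.
So LHS = -351/20.
∫_0^3 v(x) φ(x) dx = ∫_0^3 (-2*x^4 + 7*x^3 - 3*x^2) dx. Term by term:
  ∫_0^3 -2*x^4 dx = -486/5;  ∫_0^3 7*x^3 dx = 567/4;  ∫_0^3 -3*x^2 dx = -27.
Sum: -486/5 + 567/4 − 27 = 351/20.
So RHS = -∫_0^3 v(x) φ(x) dx = -351/20.
LHS = RHS, so the identity holds for this test φ.
Moreover u is smooth here and v(x) = u'(x) = 2*x - 1 pointwise, so the identity holds for every test function. Hence v is the weak derivative of u.


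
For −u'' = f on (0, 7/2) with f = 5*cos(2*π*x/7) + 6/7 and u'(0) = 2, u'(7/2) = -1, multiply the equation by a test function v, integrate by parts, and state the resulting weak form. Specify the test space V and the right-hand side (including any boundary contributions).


V = H^1(0, 7/2) (v unrestricted at boundary; u is determined up to an additive constant); weak form: ∫_0^7/2 u'v' dx = ∫_0^7/2 (5*cos(2*π*x/7) + 6/7) v dx − v(7/2) − 2·v(0) for all v ∈ V.

Multiply both sides by a test function v and integrate from 0 to 7/2:
  ∫_0^7/2 −u''(x) v(x) dx = ∫_0^7/2 f(x) v(x) dx.
Integrate the LHS by parts once:
  ∫_0^7/2 −u'' v dx = −[u'(x) v(x)]_0^7/2 + ∫_0^7/2 u'(x) v'(x) dx.
Thus ∫_0^7/2 u'(x) v'(x) dx = ∫_0^7/2 f(x) v(x) dx + [u'(x) v(x)]_0^7/2.
Choose V so that boundary terms are either known or forced to vanish.
u has inhomogeneous Neumann u'(0) = 2, u'(7/2) = -1. [u' v]_0^7/2 = (-1)·v(7/2) − (2)·v(0) = − v(7/2) − 2·v(0). Take V = H^1(0, 7/2); boundary term becomes part of RHS.
Weak formulation: find u (satisfying any essential BC) such that ∫_0^7/2 u'(x) v'(x) dx = ∫_0^7/2 f v dx − v(7/2) − 2·v(0) for all v ∈ V (Neumann data are natural BCs: they enter the RHS as boundary terms).
Substituting f(x) = 5*cos(2*π*x/7) + 6/7, the right-hand side is ∫_0^7/2 (5*cos(2*π*x/7) + 6/7) v dx − v(7/2) − 2·v(0).
Compatibility check (pure Neumann): taking v ≡ 1 ∈ V gives 0 = ∫_0^7/2 f dx + (-1) − (2), i.e. ∫_0^7/2 f dx must equal u'(0) − u'(7/2) = 3. Indeed ∫_0^7/2 (5*cos(2*π*x/7) + 6/7) dx = 3, so the data are compatible. The solution is then unique only up to an additive constant (fix it e.g. by requiring ∫_0^7/2 u dx = 0).


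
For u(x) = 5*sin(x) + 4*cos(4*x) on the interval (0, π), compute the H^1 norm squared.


||u||_{H^1(0,π)}^2 = -272/3 + 161*π

u'(x) = -16*sin(4*x) + 5*cos(x).
Expand u² and (u')² and integrate term by term on (0, π), using: for integers n ≥ 1, ∫_0^π sin²(nx) dx = ∫_0^π cos²(nx) dx = π/2; for n ≠ n', ∫_0^π sin(nx)sin(n'x) dx = ∫_0^π cos(nx)cos(n'x) dx = 0; and by product-to-sum, ∫_0^π sin(nx)cos(n'x) dx = ½∫_0^π [sin((n+n')x) + sin((n−n')x)] dx, which is 0 when n+n' is even and 2n/(n²−n'²) when n+n' is odd (it need not vanish on (0, π)).
  u² squared terms: (4)²·∫cos(4x)² dx = 16·π/2 = 8*π;  (5)²·∫sin(x)² dx = 25·π/2 = 25*π/2.
  u² cross terms: 2·(4)·(5)·∫cos(4x)·sin(x) dx = 40·(-2/15) = -16/3.
  So ∫_0^π u² dx = 8*π + 25*π/2 − 16/3 = -16/3 + 41*π/2.
  (u')² squared terms: (-16)²·∫sin(4x)² dx = 256·π/2 = 128*π;  (5)²·∫cos(x)² dx = 25·π/2 = 25*π/2.
  (u')² cross terms: 2·(-16)·(5)·∫sin(4x)·cos(x) dx = -160·(8/15) = -256/3.
  So ∫_0^π (u')² dx = 128*π + 25*π/2 − 256/3 = -256/3 + 281*π/2.
||u||_{H^1}^2 = (-16/3 + 41*π/2) + (-256/3 + 281*π/2) = -272/3 + 161*π.


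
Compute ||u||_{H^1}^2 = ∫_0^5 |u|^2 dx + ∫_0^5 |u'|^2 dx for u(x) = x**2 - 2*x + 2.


||u||_{H^1}^2 = 340

The H^1 norm (squared) on an interval (0, L) is
  ||u||_{H^1}^2 = ∫_0^L u(x)^2 dx + ∫_0^L u'(x)^2 dx.
Compute u'(x) = 2*x - 2.
Then u(x)^2 = x**4 - 4*x**3 + 8*x**2 - 8*x + 4 and u'(x)^2 = 4*x**2 - 8*x + 4.
Integrate each monomial from 0 to 5 using ∫_0^5 c·x^n dx = c·5^(n+1)/(n+1):
  ∫_0^5 u(x)^2 dx = ∫_0^5 (x^4 - 4*x^3 + 8*x^2 - 8*x + 4) dx. Term by term:
    ∫_0^5 x^4 dx = 625;  ∫_0^5 -4*x^3 dx = -625;  ∫_0^5 8*x^2 dx = 1000/3;
    ∫_0^5 -8*x dx = -100;  ∫_0^5 4 dx = 20.
  Sum: 625 − 625 + 1000/3 − 100 + 20 = 760/3.
  ∫_0^5 u'(x)^2 dx = ∫_0^5 (4*x^2 - 8*x + 4) dx. Term by term:
    ∫_0^5 4*x^2 dx = 500/3;  ∫_0^5 -8*x dx = -100;  ∫_0^5 4 dx = 20.
  Sum: 500/3 − 100 + 20 = 260/3.
Adding: ||u||_{H^1}^2 = 760/3 + 260/3 = 340.


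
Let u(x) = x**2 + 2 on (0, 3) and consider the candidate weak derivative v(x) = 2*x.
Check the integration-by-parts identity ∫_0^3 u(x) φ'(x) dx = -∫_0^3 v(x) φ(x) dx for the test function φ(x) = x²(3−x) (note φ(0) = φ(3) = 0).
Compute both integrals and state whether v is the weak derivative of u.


LHS = -243/10, RHS = -243/10. Yes, v = u' weakly.

u(x) = x**2 + 2, classical derivative u'(x) = 2*x.
φ(x) = x²(3−x), so φ'(x) = 3*x*(2 - x).
Note φ(0) = φ(3) = 0, so the boundary term u·φ vanishes.
LHS = ∫_0^3 u(x) φ'(x) dx = ∫_0^3 (-3*x^4 + 6*x^3 - 6*x^2 + 12*x) dx. Term by term:
  ∫_0^3 -3*x^4 dx = -729/5;  ∫_0^3 6*x^3 dx = 243/2;  ∫_0^3 -6*x^2 dx = -54;
  ∫_0^3 12*x dx = 54.
Sum: -729/5 + 243/2 − 54 + 54 = -243/10.
So LHS = -243/10.
∫_0^3 v(x) φ(x) dx = ∫_0^3 (-2*x^4 + 6*x^3) dx. Term by term:
  ∫_0^3 -2*x^4 dx = -486/5;  ∫_0^3 6*x^3 dx = 243/2.
Sum: -486/5 + 243/2 = 243/10.
So RHS = -∫_0^3 v(x) φ(x) dx = -243/10.
LHS = RHS, so the identity holds for this test φ.
Moreover u is smooth here and v(x) = u'(x) = 2*x pointwise, so the identity holds for every test function. Hence v is the weak derivative of u.


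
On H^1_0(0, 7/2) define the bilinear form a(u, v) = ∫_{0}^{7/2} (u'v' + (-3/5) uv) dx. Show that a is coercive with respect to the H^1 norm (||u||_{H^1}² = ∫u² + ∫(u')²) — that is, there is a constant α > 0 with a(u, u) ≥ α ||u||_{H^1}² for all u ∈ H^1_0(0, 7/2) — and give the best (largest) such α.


α = (-147 + 20*π^2)/(5*(4*π^2 + 49))

Coercivity of a(·,·) on H^1_0(0, 7/2) means a(u, u) ≥ α ||u||_{H^1}² for every u ∈ H^1_0.
The interval has length L = 7/2, and Poincaré/coercivity depend only on L. Here a(u, u) = ∫(u')² + (-3/5)·∫u².
Here c = -3/5 < 0 with |c| < (π/L)² = 4*π^2/49, so coercivity still holds. The condition a(u,u) ≥ α||u||_{H^1}² reads (1−α)∫(u')² ≥ (α−c)∫u². Any admissible α is ≤ 1 (rapidly oscillating u have ∫u²/∫(u')² → 0), and α = 1 would force 0 ≥ (1−c)∫u², impossible since c < 1; so 1−α > 0. By the sharp Poincaré inequality on H^1_0 of an interval of length L, ∫(u')² ≥ (π/L)²∫u² with equality for the first sine mode sin(π(x−x₀)/L) (x₀ the left endpoint), so the inequality holds for all u iff (1−α)(π/L)² ≥ α − c, i.e. α ≤ ((π/L)² + c)/((π/L)² + 1) = (1 + c(L/π)²)/(1 + (L/π)²). (Direct route, valid since c ≤ 0: Poincaré gives c∫u² ≥ c(L/π)²∫(u')², so a(u,u) ≥ (1 + c(L/π)²)∫(u')², while ||u||_{H^1}² ≤ (1 + (L/π)²)∫(u')²; dividing yields the same α.) With (π/L)² = 4*π^2/49 and c = -3/5, the largest admissible constant is α = ((π/L)² + c)/((π/L)² + 1).
Simplifying, α = (-147 + 20*π^2)/(5*(4*π^2 + 49)).


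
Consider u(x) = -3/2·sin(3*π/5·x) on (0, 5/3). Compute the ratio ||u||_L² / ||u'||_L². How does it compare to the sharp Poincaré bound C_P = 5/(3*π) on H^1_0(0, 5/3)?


||u||_L² / ||u'||_L² = 5/(3*π) = C_P.

u(x) = -3/2·sin(3*π/5·x), so u'(x) = -9*π*cos(3*π*x/5)/10.
Writing u(x) = A·sin(kπx/L) with A = -3/2 and k = 1, use ∫_0^L sin²(kπx/L) dx = L/2 and ∫_0^L cos²(kπx/L) dx = L/2.
u² = 9/4·sin²(3*π/5·x) and (u')² = 81*π^2/100·cos²(3*π/5·x), and each of sin², cos² integrates to L/2 = 5/6 over (0, 5/3).
∫_0^5/3 u² dx = 15/8, so ||u||_L² = sqrt(30)/4.
∫_0^5/3 (u')² dx = 27*π^2/40, so ||u'||_L² = 3*sqrt(30)*π/20.
Ratio ||u||_L² / ||u'||_L² = 5/(3*π).
Sharp Poincaré constant on H^1_0(0, 5/3) is C_P = L/π = 5/(3*π), achieved by sin(3*π/5·x).
This is the k = 1 eigenfunction (up to amplitude), so the ratio equals the sharp Poincaré constant exactly.


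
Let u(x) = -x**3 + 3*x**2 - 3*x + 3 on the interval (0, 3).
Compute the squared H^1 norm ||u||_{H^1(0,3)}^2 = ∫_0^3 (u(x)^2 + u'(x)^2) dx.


||u||_{H^1}^2 = 2619/35

The H^1 norm (squared) on an interval (0, L) is
  ||u||_{H^1}^2 = ∫_0^L u(x)^2 dx + ∫_0^L u'(x)^2 dx.
Compute u'(x) = -3*x**2 + 6*x - 3.
Then u(x)^2 = x**6 - 6*x**5 + 15*x**4 - 24*x**3 + 27*x**2 - 18*x + 9 and u'(x)^2 = 9*x**4 - 36*x**3 + 54*x**2 - 36*x + 9.
Integrate each monomial from 0 to 3 using ∫_0^3 c·x^n dx = c·3^(n+1)/(n+1):
  ∫_0^3 u(x)^2 dx = ∫_0^3 (x^6 - 6*x^5 + 15*x^4 - 24*x^3 + 27*x^2 - 18*x + 9) dx. Term by term:
    ∫_0^3 x^6 dx = 2187/7;  ∫_0^3 -6*x^5 dx = -729;  ∫_0^3 15*x^4 dx = 729;
    ∫_0^3 -24*x^3 dx = -486;  ∫_0^3 27*x^2 dx = 243;  ∫_0^3 -18*x dx = -81;
    ∫_0^3 9 dx = 27.
  Sum: 2187/7 − 729 + 729 − 486 + 243 − 81 + 27 = 108/7.
  ∫_0^3 u'(x)^2 dx = ∫_0^3 (9*x^4 - 36*x^3 + 54*x^2 - 36*x + 9) dx. Term by term:
    ∫_0^3 9*x^4 dx = 2187/5;  ∫_0^3 -36*x^3 dx = -729;  ∫_0^3 54*x^2 dx = 486;
    ∫_0^3 -36*x dx = -162;  ∫_0^3 9 dx = 27.
  Sum: 2187/5 − 729 + 486 − 162 + 27 = 297/5.
Adding: ||u||_{H^1}^2 = 108/7 + 297/5 = 2619/35.


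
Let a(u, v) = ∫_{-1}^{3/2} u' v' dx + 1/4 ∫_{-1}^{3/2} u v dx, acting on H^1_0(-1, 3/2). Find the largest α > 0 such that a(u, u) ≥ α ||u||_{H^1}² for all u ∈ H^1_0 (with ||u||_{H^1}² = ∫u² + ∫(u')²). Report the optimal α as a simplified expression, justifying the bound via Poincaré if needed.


α = (25 + 16*π^2)/(4*(25 + 4*π^2))

Coercivity of a(·,·) on H^1_0(-1, 3/2) means a(u, u) ≥ α ||u||_{H^1}² for every u ∈ H^1_0.
The interval has length L = 5/2, and Poincaré/coercivity depend only on L. Here a(u, u) = ∫(u')² + (1/4)·∫u².
Here 0 < c = 1/4 < 1. The condition a(u,u) ≥ α||u||_{H^1}² reads (1−α)∫(u')² ≥ (α−c)∫u². Any admissible α is ≤ 1 (rapidly oscillating u have ∫u²/∫(u')² → 0), and α = 1 would force 0 ≥ (1−c)∫u², impossible since c < 1; so 1−α > 0. By the sharp Poincaré inequality on H^1_0 of an interval of length L, ∫(u')² ≥ (π/L)²∫u² with equality for the first sine mode sin(π(x−x₀)/L) (x₀ the left endpoint), so the inequality holds for all u iff (1−α)(π/L)² ≥ α − c, i.e. α ≤ ((π/L)² + c)/((π/L)² + 1) = (1 + c(L/π)²)/(1 + (L/π)²). With (π/L)² = 4*π^2/25 and c = 1/4, the largest admissible constant is α = ((π/L)² + c)/((π/L)² + 1).
Simplifying, α = (25 + 16*π^2)/(4*(25 + 4*π^2)).


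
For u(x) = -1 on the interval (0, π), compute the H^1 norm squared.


||u||_{H^1(0,π)}^2 = π

u'(x) = 0.
Expand u² and (u')² and integrate term by term on (0, π), using: for integers n ≥ 1, ∫_0^π sin²(nx) dx = ∫_0^π cos²(nx) dx = π/2; for n ≠ n', ∫_0^π sin(nx)sin(n'x) dx = ∫_0^π cos(nx)cos(n'x) dx = 0; and by product-to-sum, ∫_0^π sin(nx)cos(n'x) dx = ½∫_0^π [sin((n+n')x) + sin((n−n')x)] dx, which is 0 when n+n' is even and 2n/(n²−n'²) when n+n' is odd (it need not vanish on (0, π)). For the constant mode: ∫_0^π 1 dx = π, ∫_0^π cos(nx) dx = 0, ∫_0^π sin(nx) dx = (1−(−1)^n)/n.
  u² squared terms: (-1)²·∫1 dx = 1·π = π.
  So ∫_0^π u² dx = π.
  u' ≡ 0, so ∫_0^π (u')² dx = 0.
||u||_{H^1}^2 = (π) + (0) = π.


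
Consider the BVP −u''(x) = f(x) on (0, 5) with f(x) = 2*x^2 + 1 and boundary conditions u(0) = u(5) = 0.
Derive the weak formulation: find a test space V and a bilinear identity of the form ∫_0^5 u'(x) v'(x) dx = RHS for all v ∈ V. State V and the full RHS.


V = H^1_0(0, 5) (so v(0) = v(5) = 0); weak form: ∫_0^5 u'v' dx = ∫_0^5 (2*x^2 + 1) v dx for all v ∈ V.

Multiply both sides by a test function v and integrate from 0 to 5:
  ∫_0^5 −u''(x) v(x) dx = ∫_0^5 f(x) v(x) dx.
Integrate the LHS by parts once:
  ∫_0^5 −u'' v dx = −[u'(x) v(x)]_0^5 + ∫_0^5 u'(x) v'(x) dx.
Thus ∫_0^5 u'(x) v'(x) dx = ∫_0^5 f(x) v(x) dx + [u'(x) v(x)]_0^5.
Choose V so that boundary terms are either known or forced to vanish.
u is Dirichlet: u(0) = u(5) = 0. Let V = H^1_0(0, 5); then v(0) = v(5) = 0, and [u' v]_0^5 = 0.
Weak formulation: find u (satisfying any essential BC) such that ∫_0^5 u'(x) v'(x) dx = ∫_0^5 f v dx for all v ∈ V.
Substituting f(x) = 2*x^2 + 1, the right-hand side is ∫_0^5 (2*x^2 + 1) v dx.


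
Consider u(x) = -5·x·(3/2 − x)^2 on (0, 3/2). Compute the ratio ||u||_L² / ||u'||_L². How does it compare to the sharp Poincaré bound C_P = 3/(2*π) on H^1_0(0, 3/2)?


||u||_L² / ||u'||_L² = 3*sqrt(14)/28 < C_P = 3/(2*π).

u(x) = -5·x·(3/2 − x)^2, so u'(x) = -15*x^2 + 30*x - 45/4.
u(x) = -5·x·(3/2 − x)^2 vanishes at x = 0 and x = 3/2, so u ∈ H^1_0(0, 3/2). Differentiate via the product rule and integrate the resulting polynomials term by term.
  ∫_0^3/2 u² dx = ∫_0^3/2 (25*x^6 - 150*x^5 + 675*x^4/2 - 675*x^3/2 + 2025*x^2/16) dx. Term by term:
    ∫_0^3/2 25*x^6 dx = 54675/896;  ∫_0^3/2 -150*x^5 dx = -18225/64;  ∫_0^3/2 675*x^4/2 dx = 32805/64;
    ∫_0^3/2 -675*x^3/2 dx = -54675/128;  ∫_0^3/2 2025*x^2/16 dx = 18225/128.
  Sum: 54675/896 − 18225/64 + 32805/64 − 54675/128 + 18225/128 = 3645/896.
  ∫_0^3/2 (u')² dx = ∫_0^3/2 (225*x^4 - 900*x^3 + 2475*x^2/2 - 675*x + 2025/16) dx. Term by term:
    ∫_0^3/2 225*x^4 dx = 10935/32;  ∫_0^3/2 -900*x^3 dx = -18225/16;  ∫_0^3/2 2475*x^2/2 dx = 22275/16;
    ∫_0^3/2 -675*x dx = -6075/8;  ∫_0^3/2 2025/16 dx = 6075/32.
  Sum: 10935/32 − 18225/16 + 22275/16 − 6075/8 + 6075/32 = 405/16.
∫_0^3/2 u² dx = 3645/896, so ||u||_L² = 27*sqrt(70)/112.
∫_0^3/2 (u')² dx = 405/16, so ||u'||_L² = 9*sqrt(5)/4.
Ratio ||u||_L² / ||u'||_L² = 3*sqrt(14)/28.
Sharp Poincaré constant on H^1_0(0, 3/2) is C_P = L/π = 3/(2*π), achieved by sin(2*π/3·x).
A polynomial bump cannot attain the sharp Poincaré constant (only the first sine eigenfunction does), so the ratio is strictly less than C_P, consistent with ||u||_L² ≤ C_P ||u'||_L².


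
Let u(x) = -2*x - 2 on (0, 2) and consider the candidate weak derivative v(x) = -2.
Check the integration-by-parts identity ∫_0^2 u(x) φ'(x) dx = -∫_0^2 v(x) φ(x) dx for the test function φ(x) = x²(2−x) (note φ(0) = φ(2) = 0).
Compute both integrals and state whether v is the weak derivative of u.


LHS = 8/3, RHS = 8/3. Yes, v = u' weakly.

u(x) = -2*x - 2, classical derivative u'(x) = -2.
φ(x) = x²(2−x), so φ'(x) = x*(4 - 3*x).
Note φ(0) = φ(2) = 0, so the boundary term u·φ vanishes.
LHS = ∫_0^2 u(x) φ'(x) dx = ∫_0^2 (6*x^3 - 2*x^2 - 8*x) dx. Term by term:
  ∫_0^2 6*x^3 dx = 24;  ∫_0^2 -2*x^2 dx = -16/3;  ∫_0^2 -8*x dx = -16.
Sum: 24 − 16/3 − 16 = 8/3.
So LHS = 8/3.
∫_0^2 v(x) φ(x) dx = ∫_0^2 (2*x^3 - 4*x^2) dx. Term by term:
  ∫_0^2 2*x^3 dx = 8;  ∫_0^2 -4*x^2 dx = -32/3.
Sum: 8 − 32/3 = -8/3.
So RHS = -∫_0^2 v(x) φ(x) dx = 8/3.
LHS = RHS, so the identity holds for this test φ.
Moreover u is smooth here and v(x) = u'(x) = -2 pointwise, so the identity holds for every test function. Hence v is the weak derivative of u.


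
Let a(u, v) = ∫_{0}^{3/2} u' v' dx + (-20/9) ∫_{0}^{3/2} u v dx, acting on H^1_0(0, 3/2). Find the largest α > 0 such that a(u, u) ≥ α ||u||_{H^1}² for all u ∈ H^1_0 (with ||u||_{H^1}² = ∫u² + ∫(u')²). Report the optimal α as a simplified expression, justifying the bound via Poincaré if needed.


α = 4*(-5 + π^2)/(9 + 4*π^2)

Coercivity of a(·,·) on H^1_0(0, 3/2) means a(u, u) ≥ α ||u||_{H^1}² for every u ∈ H^1_0.
The interval has length L = 3/2, and Poincaré/coercivity depend only on L. Here a(u, u) = ∫(u')² + (-20/9)·∫u².
Here c = -20/9 < 0 with |c| < (π/L)² = 4*π^2/9, so coercivity still holds. The condition a(u,u) ≥ α||u||_{H^1}² reads (1−α)∫(u')² ≥ (α−c)∫u². Any admissible α is ≤ 1 (rapidly oscillating u have ∫u²/∫(u')² → 0), and α = 1 would force 0 ≥ (1−c)∫u², impossible since c < 1; so 1−α > 0. By the sharp Poincaré inequality on H^1_0 of an interval of length L, ∫(u')² ≥ (π/L)²∫u² with equality for the first sine mode sin(π(x−x₀)/L) (x₀ the left endpoint), so the inequality holds for all u iff (1−α)(π/L)² ≥ α − c, i.e. α ≤ ((π/L)² + c)/((π/L)² + 1) = (1 + c(L/π)²)/(1 + (L/π)²). (Direct route, valid since c ≤ 0: Poincaré gives c∫u² ≥ c(L/π)²∫(u')², so a(u,u) ≥ (1 + c(L/π)²)∫(u')², while ||u||_{H^1}² ≤ (1 + (L/π)²)∫(u')²; dividing yields the same α.) With (π/L)² = 4*π^2/9 and c = -20/9, the largest admissible constant is α = ((π/L)² + c)/((π/L)² + 1).
Simplifying, α = 4*(-5 + π^2)/(9 + 4*π^2).


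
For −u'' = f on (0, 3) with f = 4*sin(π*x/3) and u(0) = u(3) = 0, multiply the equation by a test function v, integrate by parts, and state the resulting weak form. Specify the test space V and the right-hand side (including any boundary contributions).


V = H^1_0(0, 3) (so v(0) = v(3) = 0); weak form: ∫_0^3 u'v' dx = ∫_0^3 (4*sin(π*x/3)) v dx for all v ∈ V.

Multiply both sides by a test function v and integrate from 0 to 3:
  ∫_0^3 −u''(x) v(x) dx = ∫_0^3 f(x) v(x) dx.
Integrate the LHS by parts once:
  ∫_0^3 −u'' v dx = −[u'(x) v(x)]_0^3 + ∫_0^3 u'(x) v'(x) dx.
Thus ∫_0^3 u'(x) v'(x) dx = ∫_0^3 f(x) v(x) dx + [u'(x) v(x)]_0^3.
Choose V so that boundary terms are either known or forced to vanish.
u is Dirichlet: u(0) = u(3) = 0. Let V = H^1_0(0, 3); then v(0) = v(3) = 0, and [u' v]_0^3 = 0.
Weak formulation: find u (satisfying any essential BC) such that ∫_0^3 u'(x) v'(x) dx = ∫_0^3 f v dx for all v ∈ V.
Substituting f(x) = 4*sin(π*x/3), the right-hand side is ∫_0^3 (4*sin(π*x/3)) v dx.


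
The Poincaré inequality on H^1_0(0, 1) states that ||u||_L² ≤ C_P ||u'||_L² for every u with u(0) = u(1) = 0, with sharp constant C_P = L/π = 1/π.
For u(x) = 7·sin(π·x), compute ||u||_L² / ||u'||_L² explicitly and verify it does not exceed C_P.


||u||_L² / ||u'||_L² = 1/π = C_P.

u(x) = 7·sin(π·x), so u'(x) = 7*π*cos(π*x).
Writing u(x) = A·sin(kπx/L) with A = 7 and k = 1, use ∫_0^L sin²(kπx/L) dx = L/2 and ∫_0^L cos²(kπx/L) dx = L/2.
u² = 49·sin²(π·x) and (u')² = 49*π^2·cos²(π·x), and each of sin², cos² integrates to L/2 = 1/2 over (0, 1).
∫_0^1 u² dx = 49/2, so ||u||_L² = 7*sqrt(2)/2.
∫_0^1 (u')² dx = 49*π^2/2, so ||u'||_L² = 7*sqrt(2)*π/2.
Ratio ||u||_L² / ||u'||_L² = 1/π.
Sharp Poincaré constant on H^1_0(0, 1) is C_P = L/π = 1/π, achieved by sin(π·x).
This is the k = 1 eigenfunction (up to amplitude), so the ratio equals the sharp Poincaré constant exactly.


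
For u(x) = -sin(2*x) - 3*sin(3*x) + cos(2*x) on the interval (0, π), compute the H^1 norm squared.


||u||_{H^1(0,π)}^2 = -36 + 50*π

u'(x) = -2*sin(2*x) - 2*cos(2*x) - 9*cos(3*x).
Expand u² and (u')² and integrate term by term on (0, π), using: for integers n ≥ 1, ∫_0^π sin²(nx) dx = ∫_0^π cos²(nx) dx = π/2; for n ≠ n', ∫_0^π sin(nx)sin(n'x) dx = ∫_0^π cos(nx)cos(n'x) dx = 0; and by product-to-sum, ∫_0^π sin(nx)cos(n'x) dx = ½∫_0^π [sin((n+n')x) + sin((n−n')x)] dx, which is 0 when n+n' is even and 2n/(n²−n'²) when n+n' is odd (it need not vanish on (0, π)).
  u² squared terms: (-1)²·∫sin(2x)² dx = 1·π/2 = π/2;  (-3)²·∫sin(3x)² dx = 9·π/2 = 9*π/2;  (1)²·∫cos(2x)² dx = 1·π/2 = π/2.
  u² cross terms: 2·(-1)·(-3)·∫sin(2x)·sin(3x) dx = 6·(0) = 0;  2·(-1)·(1)·∫sin(2x)·cos(2x) dx = -2·(0) = 0;  2·(-3)·(1)·∫sin(3x)·cos(2x) dx = -6·(6/5) = -36/5.
  So ∫_0^π u² dx = π/2 + 9*π/2 + π/2 + 0 + 0 − 36/5 = -36/5 + 11*π/2.
  (u')² squared terms: (-9)²·∫cos(3x)² dx = 81·π/2 = 81*π/2;  (-2)²·∫cos(2x)² dx = 4·π/2 = 2*π;  (-2)²·∫sin(2x)² dx = 4·π/2 = 2*π.
  (u')² cross terms: 2·(-9)·(-2)·∫cos(3x)·cos(2x) dx = 36·(0) = 0;  2·(-9)·(-2)·∫cos(3x)·sin(2x) dx = 36·(-4/5) = -144/5;  2·(-2)·(-2)·∫cos(2x)·sin(2x) dx = 8·(0) = 0.
  So ∫_0^π (u')² dx = 81*π/2 + 2*π + 2*π + 0 − 144/5 + 0 = -144/5 + 89*π/2.
||u||_{H^1}^2 = (-36/5 + 11*π/2) + (-144/5 + 89*π/2) = -36 + 50*π.
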